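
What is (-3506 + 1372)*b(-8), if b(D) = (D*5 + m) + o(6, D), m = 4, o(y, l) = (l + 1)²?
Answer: -27742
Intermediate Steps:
o(y, l) = (1 + l)²
b(D) = 4 + (1 + D)² + 5*D (b(D) = (D*5 + 4) + (1 + D)² = (5*D + 4) + (1 + D)² = (4 + 5*D) + (1 + D)² = 4 + (1 + D)² + 5*D)
(-3506 + 1372)*b(-8) = (-3506 + 1372)*(5 + (-8)² + 7*(-8)) = -2134*(5 + 64 - 56) = -2134*13 = -27742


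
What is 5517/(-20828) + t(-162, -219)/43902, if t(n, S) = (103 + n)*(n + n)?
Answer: 962597/5644388 ≈ 0.17054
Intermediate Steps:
t(n, S) = 2*n*(103 + n) (t(n, S) = (103 + n)*(2*n) = 2*n*(103 + n))
5517/(-20828) + t(-162, -219)/43902 = 5517/(-20828) + (2*(-162)*(103 - 162))/43902 = 5517*(-1/20828) + (2*(-162)*(-59))*(1/43902) = -5517/20828 + 19116*(1/43902) = -5517/20828 + 118/271 = 962597/5644388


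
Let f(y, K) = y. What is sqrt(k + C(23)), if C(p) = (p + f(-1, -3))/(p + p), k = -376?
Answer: I*sqrt(198651)/23 ≈ 19.378*I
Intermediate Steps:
C(p) = (-1 + p)/(2*p) (C(p) = (p - 1)/(p + p) = (-1 + p)/((2*p)) = (-1 + p)*(1/(2*p)) = (-1 + p)/(2*p))
sqrt(k + C(23)) = sqrt(-376 + (1/2)*(-1 + 23)/23) = sqrt(-376 + (1/2)*(1/23)*22) = sqrt(-376 + 11/23) = sqrt(-8637/23) = I*sqrt(198651)/23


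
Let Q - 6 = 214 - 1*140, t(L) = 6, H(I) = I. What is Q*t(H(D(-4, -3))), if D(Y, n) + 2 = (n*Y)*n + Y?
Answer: 480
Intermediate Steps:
D(Y, n) = -2 + Y + Y*n² (D(Y, n) = -2 + ((n*Y)*n + Y) = -2 + ((Y*n)*n + Y) = -2 + (Y*n² + Y) = -2 + (Y + Y*n²) = -2 + Y + Y*n²)
Q = 80 (Q = 6 + (214 - 1*140) = 6 + (214 - 140) = 6 + 74 = 80)
Q*t(H(D(-4, -3))) = 80*6 = 480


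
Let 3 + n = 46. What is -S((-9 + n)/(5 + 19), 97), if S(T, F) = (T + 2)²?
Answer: -1681/144 ≈ -11.674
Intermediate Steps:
n = 43 (n = -3 + 46 = 43)
S(T, F) = (2 + T)²
-S((-9 + n)/(5 + 19), 97) = -(2 + (-9 + 43)/(5 + 19))² = -(2 + 34/24)² = -(2 + 34*(1/24))² = -(2 + 17/12)² = -(41/12)² = -1*1681/144 = -1681/144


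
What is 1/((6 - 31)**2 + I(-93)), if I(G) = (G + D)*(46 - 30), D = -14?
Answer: -1/1087 ≈ -0.00091996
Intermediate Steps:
I(G) = -224 + 16*G (I(G) = (G - 14)*(46 - 30) = (-14 + G)*16 = -224 + 16*G)
1/((6 - 31)**2 + I(-93)) = 1/((6 - 31)**2 + (-224 + 16*(-93))) = 1/((-25)**2 + (-224 - 1488)) = 1/(625 - 1712) = 1/(-1087) = -1/1087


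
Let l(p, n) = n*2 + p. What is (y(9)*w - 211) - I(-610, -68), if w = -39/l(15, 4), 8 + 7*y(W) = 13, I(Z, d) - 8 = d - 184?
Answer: 5118/161 ≈ 31.789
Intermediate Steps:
I(Z, d) = -176 + d (I(Z, d) = 8 + (d - 184) = 8 + (-184 + d) = -176 + d)
l(p, n) = p + 2*n (l(p, n) = 2*n + p = p + 2*n)
y(W) = 5/7 (y(W) = -8/7 + (1/7)*13 = -8/7 + 13/7 = 5/7)
w = -39/23 (w = -39/(15 + 2*4) = -39/(15 + 8) = -39/23 ≈ -1.6957)
(y(9)*w - 211) - I(-610, -68) = ((5/7)*(-39/23) - 211) - (-176 - 68) = (-195/161 - 211) - 1*(-244) = -34166/161 + 244 = 5118/161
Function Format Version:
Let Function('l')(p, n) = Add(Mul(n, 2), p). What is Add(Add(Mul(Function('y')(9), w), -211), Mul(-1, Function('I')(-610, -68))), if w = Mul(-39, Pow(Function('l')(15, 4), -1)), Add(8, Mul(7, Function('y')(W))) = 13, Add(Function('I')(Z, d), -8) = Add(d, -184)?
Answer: Rational(5118, 161) ≈ 31.789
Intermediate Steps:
Function('I')(Z, d) = Add(-176, d) (Function('I')(Z, d) = Add(8, Add(d, -184)) = Add(8, Add(-184, d)) = Add(-176, d))
Function('l')(p, n) = Add(p, Mul(2, n)) (Function('l')(p, n) = Add(Mul(2, n), p) = Add(p, Mul(2, n)))
Function('y')(W) = Rational(5, 7) (Function('y')(W) = Add(Rational(-8, 7), Mul(Rational(1, 7), 13)) = Add(Rational(-8, 7), Rational(13, 7)) = Rational(5, 7))
w = Rational(-39, 23) (w = Mul(-39, Pow(Add(15, Mul(2, 4)), -1)) = Mul(-39, Pow(Add(15, 8), -1)) = Mul(-39, Pow(23, -1)) = Mul(-39, Rational(1, 23)) = Rational(-39, 23) ≈ -1.6957)
Add(Add(Mul(Function('y')(9), w), -211), Mul(-1, Function('I')(-610, -68))) = Add(Add(Mul(Rational(5, 7), Rational(-39, 23)), -211), Mul(-1, Add(-176, -68))) = Add(Add(Rational(-195, 161), -211), Mul(-1, -244)) = Add(Rational(-34166, 161), 244) = Rational(5118, 161)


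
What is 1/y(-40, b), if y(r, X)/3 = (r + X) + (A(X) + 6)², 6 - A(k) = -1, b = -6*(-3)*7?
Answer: 1/765 ≈ 0.0013072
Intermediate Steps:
b = 126 (b = 18*7 = 126)
A(k) = 7 (A(k) = 6 - 1*(-1) = 6 + 1 = 7)
y(r, X) = 507 + 3*X + 3*r (y(r, X) = 3*((r + X) + (7 + 6)²) = 3*((X + r) + 13²) = 3*((X + r) + 169) = 3*(169 + X + r) = 507 + 3*X + 3*r)
1/y(-40, b) = 1/(507 + 3*126 + 3*(-40)) = 1/(507 + 378 - 120) = 1/765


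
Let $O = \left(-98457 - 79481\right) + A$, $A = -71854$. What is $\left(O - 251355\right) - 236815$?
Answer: $-737962$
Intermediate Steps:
$O = -249792$ ($O = \left(-98457 - 79481\right) - 71854 = -177938 - 71854 = -249792$)
$\left(O - 251355\right) - 236815 = \left(-249792 - 251355\right) - 236815 = -501147 - 236815 = -737962$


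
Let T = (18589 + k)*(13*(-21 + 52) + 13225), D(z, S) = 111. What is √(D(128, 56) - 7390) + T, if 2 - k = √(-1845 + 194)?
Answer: 253358148 + I*√7279 - 13628*I*√1651 ≈ 2.5336e+8 - 5.5365e+5*I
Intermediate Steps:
k = 2 - I*√1651 (k = 2 - √(-1845 + 194) = 2 - √(-1651) = 2 - I*√1651 ≈ 2.0 - 40.633*I)
T = 253358148 - 13628*I*√1651 (T = (18589 + (2 - I*√1651))*(13*(-21 + 52) + 13225) = (18591 - I*√1651)*(13*31 + 13225) = (18591 - I*√1651)*(403 + 13225) = (18591 - I*√1651)*13628 = 253358148 - 13628*I*√1651 ≈ 2.5336e+8 - 5.5374e+5*I)
√(D(128, 56) - 7390) + T = √(111 - 7390) + (253358148 - 13628*I*√1651) = √(-7279) + (253358148 - 13628*I*√1651) = I*√7279 + (253358148 - 13628*I*√1651) = 253358148 + I*√7279 - 13628*I*√1651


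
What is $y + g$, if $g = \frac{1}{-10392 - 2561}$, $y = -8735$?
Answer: $- \frac{113144456}{12953} \approx -8735.0$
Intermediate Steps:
$g = - \frac{1}{12953}$ ($g = \frac{1}{-12953} = - \frac{1}{12953} \approx -7.7202 \cdot 10^{-5}$)
$y + g = -8735 - \frac{1}{12953} = - \frac{113144456}{12953}$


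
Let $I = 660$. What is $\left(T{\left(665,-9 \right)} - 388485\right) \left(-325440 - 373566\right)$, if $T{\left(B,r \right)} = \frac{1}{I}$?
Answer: $\frac{2715533448509}{10} \approx 2.7155 \cdot 10^{11}$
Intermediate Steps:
$T{\left(B,r \right)} = \frac{1}{660}$
$\left(T{\left(665,-9 \right)} - 388485\right) \left(-325440 - 373566\right) = \left(\frac{1}{660} - 388485\right) \left(-325440 - 373566\right) = \left(- \frac{256400099}{660}\right) \left(-699006\right) = \frac{2715533448509}{10}$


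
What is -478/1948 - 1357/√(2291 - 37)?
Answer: -239/974 - 59*√46/14 ≈ -28.828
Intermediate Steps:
-478/1948 - 1357/√(2291 - 37) = -478*1/1948 - 1357*√46/322 = -239/974 - 1357*√46/322 = -239/974 - 59*√46/14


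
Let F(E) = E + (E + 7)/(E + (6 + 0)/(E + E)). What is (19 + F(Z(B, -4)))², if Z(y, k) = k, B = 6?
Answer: 74529/361 ≈ 206.45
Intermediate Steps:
F(E) = E + (7 + E)/(E + 3/E) (F(E) = E + (7 + E)/(E + 6/((2*E))) = E + (7 + E)/(E + 6*(1/(2*E))) = E + (7 + E)/(E + 3/E))
(19 + F(Z(B, -4)))² = (19 - 4*(10 - 4 + (-4)²)/(3 + (-4)²))² = (19 - 4*(10 - 4 + 16)/(3 + 16))² = (19 - 4*22/19)² = (19 - 4*1/19*22)² = (19 - 88/19)² = (273/19)² = 74529/361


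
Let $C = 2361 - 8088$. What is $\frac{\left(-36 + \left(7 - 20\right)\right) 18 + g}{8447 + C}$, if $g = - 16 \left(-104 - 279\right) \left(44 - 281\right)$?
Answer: $- \frac{726609}{1360} \approx -534.27$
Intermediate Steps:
$C = -5727$ ($C = 2361 - 8088 = -5727$)
$g = -1452336$ ($g = - 16 \left(\left(-383\right) \left(-237\right)\right) = \left(-16\right) 90771 = -1452336$)
$\frac{\left(-36 + \left(7 - 20\right)\right) 18 + g}{8447 + C} = \frac{\left(-36 + \left(7 - 20\right)\right) 18 - 1452336}{8447 - 5727} = \frac{\left(-36 - 13\right) 18 - 1452336}{2720} = \left(\left(-49\right) 18 - 1452336\right) \frac{1}{2720} = \left(-882 - 1452336\right) \frac{1}{2720} = \left(-1453218\right) \frac{1}{2720} = - \frac{726609}{1360}$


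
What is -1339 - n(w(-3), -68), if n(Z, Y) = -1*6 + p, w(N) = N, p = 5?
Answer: -1338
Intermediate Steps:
n(Z, Y) = -1 (n(Z, Y) = -1*6 + 5 = -6 + 5 = -1)
-1339 - n(w(-3), -68) = -1339 - 1*(-1) = -1339 + 1 = -1338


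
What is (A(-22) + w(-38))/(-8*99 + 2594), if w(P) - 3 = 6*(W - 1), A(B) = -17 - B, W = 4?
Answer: 13/901 ≈ 0.014428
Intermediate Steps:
w(P) = 21 (w(P) = 3 + 6*(4 - 1) = 3 + 6*3 = 3 + 18 = 21)
(A(-22) + w(-38))/(-8*99 + 2594) = ((-17 - 1*(-22)) + 21)/(-8*99 + 2594) = ((-17 + 22) + 21)/(-792 + 2594) = (5 + 21)/1802 = 26*(1/1802) = 13/901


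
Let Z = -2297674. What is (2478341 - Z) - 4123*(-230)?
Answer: 5724305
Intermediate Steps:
(2478341 - Z) - 4123*(-230) = (2478341 - 1*(-2297674)) - 4123*(-230) = (2478341 + 2297674) + 948290 = 4776015 + 948290 = 5724305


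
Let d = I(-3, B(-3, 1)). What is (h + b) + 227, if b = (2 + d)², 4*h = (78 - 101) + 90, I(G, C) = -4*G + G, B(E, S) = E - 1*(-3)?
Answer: 1459/4 ≈ 364.75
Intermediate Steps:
B(E, S) = 3 + E (B(E, S) = E + 3 = 3 + E)
I(G, C) = -3*G
h = 67/4 (h = ((78 - 101) + 90)/4 = (-23 + 90)/4 = (¼)*67 = 67/4 ≈ 16.750)
d = 9 (d = -3*(-3) = 9)
b = 121 (b = (2 + 9)² = 11² = 121)
(h + b) + 227 = (67/4 + 121) + 227 = 551/4 + 227 = 1459/4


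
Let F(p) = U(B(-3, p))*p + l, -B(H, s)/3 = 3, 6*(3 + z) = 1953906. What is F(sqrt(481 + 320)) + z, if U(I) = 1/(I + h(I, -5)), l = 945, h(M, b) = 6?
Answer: 326593 - sqrt(89) ≈ 3.2658e+5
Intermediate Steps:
z = 325648 (z = -3 + (1/6)*1953906 = -3 + 325651 = 325648)
B(H, s) = -9 (B(H, s) = -3*3 = -9)
U(I) = 1/(6 + I) (U(I) = 1/(I + 6) = 1/(6 + I))
F(p) = 945 - p/3 (F(p) = p/(6 - 9) + 945 = p/(-3) + 945 = -p/3 + 945 = 945 - p/3)
F(sqrt(481 + 320)) + z = (945 - sqrt(481 + 320)/3) + 325648 = (945 - sqrt(89)) + 325648 = 326593 - sqrt(89)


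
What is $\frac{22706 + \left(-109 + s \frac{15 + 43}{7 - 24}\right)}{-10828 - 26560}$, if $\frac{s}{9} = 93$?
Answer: $- \frac{335603}{635596} \approx -0.52801$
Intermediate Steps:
$s = 837$ ($s = 9 \cdot 93 = 837$)
$\frac{22706 + \left(-109 + s \frac{15 + 43}{7 - 24}\right)}{-10828 - 26560} = \frac{22706 + \left(-109 + 837 \frac{15 + 43}{7 - 24}\right)}{-10828 - 26560} = \frac{22706 + \left(-109 + 837 \frac{58}{-17}\right)}{-37388} = \left(22706 + \left(-109 + 837 \cdot 58 \left(- \frac{1}{17}\right)\right)\right) \left(- \frac{1}{37388}\right) = \left(22706 + \left(-109 + 837 \left(- \frac{58}{17}\right)\right)\right) \left(- \frac{1}{37388}\right) = \left(22706 - \frac{50399}{17}\right) \left(- \frac{1}{37388}\right) = \frac{335603}{17} \left(- \frac{1}{37388}\right) = - \frac{335603}{635596}$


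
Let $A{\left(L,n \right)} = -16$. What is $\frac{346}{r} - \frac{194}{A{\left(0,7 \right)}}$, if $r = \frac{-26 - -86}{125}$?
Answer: $\frac{17591}{24} \approx 732.96$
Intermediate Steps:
$r = \frac{12}{25}$ ($r = \left(-26 + 86\right) \frac{1}{125} = 60 \cdot \frac{1}{125} = \frac{12}{25} \approx 0.48$)
$\frac{346}{r} - \frac{194}{A{\left(0,7 \right)}} = \frac{346}{\frac{12}{25}} - \frac{194}{-16} = 346 \cdot \frac{25}{12} - - \frac{97}{8} = \frac{4325}{6} + \frac{97}{8} = \frac{17591}{24}$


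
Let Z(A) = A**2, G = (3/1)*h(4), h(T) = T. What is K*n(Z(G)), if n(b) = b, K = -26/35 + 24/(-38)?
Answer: -131616/665 ≈ -197.92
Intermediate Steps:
G = 12 (G = (3/1)*4 = (3*1)*4 = 3*4 = 12)
K = -914/665 (K = -26*1/35 + 24*(-1/38) = -26/35 - 12/19 = -914/665 ≈ -1.3744)
K*n(Z(G)) = -914/665*12**2 = -914/665*144 = -131616/665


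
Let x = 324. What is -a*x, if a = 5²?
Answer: -8100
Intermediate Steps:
a = 25
-a*x = -25*324 = -1*8100 = -8100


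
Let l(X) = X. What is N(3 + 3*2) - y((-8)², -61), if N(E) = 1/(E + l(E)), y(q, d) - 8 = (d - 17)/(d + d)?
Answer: -9425/1098 ≈ -8.5838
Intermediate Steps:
y(q, d) = 8 + (-17 + d)/(2*d) (y(q, d) = 8 + (d - 17)/(d + d) = 8 + (-17 + d)/((2*d)) = 8 + (-17 + d)*(1/(2*d)) = 8 + (-17 + d)/(2*d))
N(E) = 1/(2*E) (N(E) = 1/(E + E) = 1/(2*E))
N(3 + 3*2) - y((-8)², -61) = 1/(2*(3 + 3*2)) - 17*(-1 - 61)/(2*(-61)) = 1/(2*(3 + 6)) - 17*(-1)*(-62)/(2*61) = (½)/9 - 1*527/61 = (½)*(⅑) - 527/61 = 1/18 - 527/61 = -9425/1098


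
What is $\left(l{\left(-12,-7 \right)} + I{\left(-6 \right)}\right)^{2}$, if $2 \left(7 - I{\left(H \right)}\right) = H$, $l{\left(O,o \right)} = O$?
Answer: $4$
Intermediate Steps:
$I{\left(H \right)} = 7 - \frac{H}{2}$
$\left(l{\left(-12,-7 \right)} + I{\left(-6 \right)}\right)^{2} = \left(-12 + \left(7 - -3\right)\right)^{2} = \left(-12 + \left(7 + 3\right)\right)^{2} = \left(-12 + 10\right)^{2} = \left(-2\right)^{2} = 4$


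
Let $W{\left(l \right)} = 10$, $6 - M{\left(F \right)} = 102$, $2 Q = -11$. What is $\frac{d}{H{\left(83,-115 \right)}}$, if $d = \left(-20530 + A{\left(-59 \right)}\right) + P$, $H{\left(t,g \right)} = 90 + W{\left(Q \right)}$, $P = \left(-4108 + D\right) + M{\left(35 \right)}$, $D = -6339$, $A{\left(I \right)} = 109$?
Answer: $- \frac{7741}{25} \approx -309.64$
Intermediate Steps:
$Q = - \frac{11}{2}$ ($Q = \frac{1}{2} \left(-11\right) = - \frac{11}{2} \approx -5.5$)
$M{\left(F \right)} = -96$ ($M{\left(F \right)} = 6 - 102 = -96$)
$P = -10543$ ($P = \left(-4108 - 6339\right) - 96 = -10447 - 96 = -10543$)
$H{\left(t,g \right)} = 100$ ($H{\left(t,g \right)} = 90 + 10 = 100$)
$d = -30964$ ($d = \left(-20530 + 109\right) - 10543 = -20421 - 10543 = -30964$)
$\frac{d}{H{\left(83,-115 \right)}} = - \frac{30964}{100} = \left(-30964\right) \frac{1}{100} = - \frac{7741}{25}$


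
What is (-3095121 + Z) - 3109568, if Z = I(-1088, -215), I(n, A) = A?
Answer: -6204904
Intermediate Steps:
Z = -215
(-3095121 + Z) - 3109568 = (-3095121 - 215) - 3109568 = -3095336 - 3109568 = -6204904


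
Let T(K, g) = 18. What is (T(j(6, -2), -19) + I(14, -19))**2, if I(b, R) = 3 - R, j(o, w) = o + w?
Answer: 1600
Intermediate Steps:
(T(j(6, -2), -19) + I(14, -19))**2 = (18 + (3 - 1*(-19)))**2 = (18 + (3 + 19))**2 = (18 + 22)**2 = 40**2 = 1600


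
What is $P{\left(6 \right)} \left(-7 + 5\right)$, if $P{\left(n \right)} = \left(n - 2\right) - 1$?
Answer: $-6$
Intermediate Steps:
$P{\left(n \right)} = -3 + n$ ($P{\left(n \right)} = \left(-2 + n\right) - 1 = -3 + n$)
$P{\left(6 \right)} \left(-7 + 5\right) = \left(-3 + 6\right) \left(-7 + 5\right) = 3 \left(-2\right) = -6$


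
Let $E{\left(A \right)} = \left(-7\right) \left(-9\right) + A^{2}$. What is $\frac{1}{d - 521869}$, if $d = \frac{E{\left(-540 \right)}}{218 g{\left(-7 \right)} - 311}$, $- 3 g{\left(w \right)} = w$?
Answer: $- \frac{593}{308593328} \approx -1.9216 \cdot 10^{-6}$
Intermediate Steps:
$g{\left(w \right)} = - \frac{w}{3}$
$E{\left(A \right)} = 63 + A^{2}$
$d = \frac{874989}{593}$ ($d = \frac{63 + \left(-540\right)^{2}}{218 \left(\left(- \frac{1}{3}\right) \left(-7\right)\right) - 311} = \frac{63 + 291600}{218 \cdot \frac{7}{3} - 311} = \frac{291663}{\frac{1526}{3} - 311} = \frac{291663}{\frac{593}{3}} = 291663 \cdot \frac{3}{593} = \frac{874989}{593} \approx 1475.5$)
$\frac{1}{d - 521869} = \frac{1}{\frac{874989}{593} - 521869} = \frac{1}{- \frac{308593328}{593}} = - \frac{593}{308593328}$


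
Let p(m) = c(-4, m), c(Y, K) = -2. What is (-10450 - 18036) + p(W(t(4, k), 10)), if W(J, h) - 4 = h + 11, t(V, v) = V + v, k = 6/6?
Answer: -28488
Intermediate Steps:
k = 1 (k = 6*(⅙) = 1)
W(J, h) = 15 + h (W(J, h) = 4 + (h + 11) = 4 + (11 + h) = 15 + h)
p(m) = -2
(-10450 - 18036) + p(W(t(4, k), 10)) = (-10450 - 18036) - 2 = -28486 - 2 = -28488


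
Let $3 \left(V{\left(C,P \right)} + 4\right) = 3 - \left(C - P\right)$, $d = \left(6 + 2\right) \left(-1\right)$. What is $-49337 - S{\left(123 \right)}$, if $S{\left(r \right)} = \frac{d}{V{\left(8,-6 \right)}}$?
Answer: $- \frac{1134775}{23} \approx -49338.0$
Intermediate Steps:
$d = -8$ ($d = 8 \left(-1\right) = -8$)
$V{\left(C,P \right)} = -3 - \frac{C}{3} + \frac{P}{3}$ ($V{\left(C,P \right)} = -4 + \frac{3 - \left(C - P\right)}{3} = -4 + \frac{3 + P - C}{3} = -4 + \left(1 - \frac{C}{3} + \frac{P}{3}\right) = -3 - \frac{C}{3} + \frac{P}{3}$)
$S{\left(r \right)} = \frac{24}{23}$ ($S{\left(r \right)} = - \frac{8}{-3 - \frac{8}{3} + \frac{1}{3} \left(-6\right)} = - \frac{8}{-3 - \frac{8}{3} - 2} = - \frac{8}{- \frac{23}{3}} = \left(-8\right) \left(- \frac{3}{23}\right) = \frac{24}{23}$)
$-49337 - S{\left(123 \right)} = -49337 - \frac{24}{23} = - \frac{1134775}{23}$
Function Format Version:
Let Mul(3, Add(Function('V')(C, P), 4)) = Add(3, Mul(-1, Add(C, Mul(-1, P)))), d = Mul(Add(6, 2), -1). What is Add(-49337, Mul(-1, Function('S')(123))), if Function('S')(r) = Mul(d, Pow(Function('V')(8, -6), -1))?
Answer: Rational(-1134775, 23) ≈ -49338.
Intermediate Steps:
d = -8 (d = Mul(8, -1) = -8)
Function('V')(C, P) = Add(-3, Mul(Rational(-1, 3), C), Mul(Rational(1, 3), P)) (Function('V')(C, P) = Add(-4, Mul(Rational(1, 3), Add(3, Mul(-1, Add(C, Mul(-1, P)))))) = Add(-4, Mul(Rational(1, 3), Add(3, Add(P, Mul(-1, C))))) = Add(-4, Mul(Rational(1, 3), Add(3, P, Mul(-1, C)))) = Add(-4, Add(1, Mul(Rational(-1, 3), C), Mul(Rational(1, 3), P))) = Add(-3, Mul(Rational(-1, 3), C), Mul(Rational(1, 3), P)))
Function('S')(r) = Rational(24, 23) (Function('S')(r) = Mul(-8, Pow(Add(-3, Mul(Rational(-1, 3), 8), Mul(Rational(1, 3), -6)), -1)) = Mul(-8, Pow(Add(-3, Rational(-8, 3), -2), -1)) = Mul(-8, Pow(Rational(-23, 3), -1)) = Mul(-8, Rational(-3, 23)) = Rational(24, 23))
Add(-49337, Mul(-1, Function('S')(123))) = Add(-49337, Mul(-1, Rational(24, 23))) = Add(-49337, Rational(-24, 23)) = Rational(-1134775, 23)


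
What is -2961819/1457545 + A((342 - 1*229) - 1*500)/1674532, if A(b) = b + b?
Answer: -2480394416769/1220352871970 ≈ -2.0325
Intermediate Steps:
A(b) = 2*b
-2961819/1457545 + A((342 - 1*229) - 1*500)/1674532 = -2961819/1457545 + (2*((342 - 1*229) - 1*500))/1674532 = -2961819*1/1457545 + (2*((342 - 229) - 500))*(1/1674532) = -2961819/1457545 + (2*(113 - 500))*(1/1674532) = -2961819/1457545 + (2*(-387))*(1/1674532) = -2961819/1457545 - 774*1/1674532 = -2961819/1457545 - 387/837266 = -2480394416769/1220352871970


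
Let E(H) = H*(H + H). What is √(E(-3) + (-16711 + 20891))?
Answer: √4198 ≈ 64.792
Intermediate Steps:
E(H) = 2*H² (E(H) = H*(2*H) = 2*H²)
√(E(-3) + (-16711 + 20891)) = √(2*(-3)² + (-16711 + 20891)) = √(2*9 + 4180) = √(18 + 4180) = √4198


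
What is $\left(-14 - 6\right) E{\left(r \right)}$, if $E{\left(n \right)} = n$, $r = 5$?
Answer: $-100$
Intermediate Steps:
$\left(-14 - 6\right) E{\left(r \right)} = \left(-14 - 6\right) 5 = \left(-20\right) 5 = -100$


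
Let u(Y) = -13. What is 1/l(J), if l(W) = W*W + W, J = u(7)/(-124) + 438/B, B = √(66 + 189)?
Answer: 1285285157097680/965226207338283889 - 3549180576000*√255/965226207338283889 ≈ 0.0012729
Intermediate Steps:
B = √255 ≈ 15.969
J = 13/124 + 146*√255/85 (J = -13/(-124) + 438/(√255) = -13*(-1/124) + 438*(√255/255) = 13/124 + 146*√255/85 ≈ 27.533)
l(W) = W + W² (l(W) = W² + W = W + W²)
1/l(J) = 1/((13/124 + 146*√255/85)*(1 + (13/124 + 146*√255/85))) = 1/((13/124 + 146*√255/85)*(137/124 + 146*√255/85))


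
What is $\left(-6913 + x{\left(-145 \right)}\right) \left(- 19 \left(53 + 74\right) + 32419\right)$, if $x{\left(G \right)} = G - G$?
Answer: $-207431478$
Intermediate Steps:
$x{\left(G \right)} = 0$
$\left(-6913 + x{\left(-145 \right)}\right) \left(- 19 \left(53 + 74\right) + 32419\right) = \left(-6913 + 0\right) \left(- 19 \left(53 + 74\right) + 32419\right) = - 6913 \left(\left(-19\right) 127 + 32419\right) = - 6913 \left(-2413 + 32419\right) = \left(-6913\right) 30006 = -207431478$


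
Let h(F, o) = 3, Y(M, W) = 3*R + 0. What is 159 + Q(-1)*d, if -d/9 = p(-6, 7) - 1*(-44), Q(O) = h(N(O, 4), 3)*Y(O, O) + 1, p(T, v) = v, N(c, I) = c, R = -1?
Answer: 3831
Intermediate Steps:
Y(M, W) = -3 (Y(M, W) = 3*(-1) + 0 = -3 + 0 = -3)
Q(O) = -8 (Q(O) = 3*(-3) + 1 = -9 + 1 = -8)
d = -459 (d = -9*(7 - 1*(-44)) = -9*(7 + 44) = -9*51 = -459)
159 + Q(-1)*d = 159 - 8*(-459) = 159 + 3672 = 3831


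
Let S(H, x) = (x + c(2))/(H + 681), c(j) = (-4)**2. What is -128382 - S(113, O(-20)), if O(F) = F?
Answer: -50967652/397 ≈ -1.2838e+5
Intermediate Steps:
c(j) = 16
S(H, x) = (16 + x)/(681 + H) (S(H, x) = (x + 16)/(H + 681) = (16 + x)/(681 + H))
-128382 - S(113, O(-20)) = -128382 - (16 - 20)/(681 + 113) = -128382 - (-4)/794 = -128382 - 1*(-2/397) = -128382 + 2/397 = -50967652/397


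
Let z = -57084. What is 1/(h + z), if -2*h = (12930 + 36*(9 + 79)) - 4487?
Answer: -2/125779 ≈ -1.5901e-5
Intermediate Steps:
h = -11611/2 (h = -((12930 + 36*(9 + 79)) - 4487)/2 = -((12930 + 36*88) - 4487)/2 = -((12930 + 3168) - 4487)/2 = -(16098 - 4487)/2 = -½*11611 = -11611/2 ≈ -5805.5)
1/(h + z) = 1/(-11611/2 - 57084) = 1/(-125779/2) = -2/125779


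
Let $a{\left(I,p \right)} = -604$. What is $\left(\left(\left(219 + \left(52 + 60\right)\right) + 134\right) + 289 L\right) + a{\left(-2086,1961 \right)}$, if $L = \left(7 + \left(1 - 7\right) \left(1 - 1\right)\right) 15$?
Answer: $30206$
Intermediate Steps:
$L = 105$ ($L = \left(7 - 0\right) 15 = \left(7 + 0\right) 15 = 7 \cdot 15 = 105$)
$\left(\left(\left(219 + \left(52 + 60\right)\right) + 134\right) + 289 L\right) + a{\left(-2086,1961 \right)} = \left(\left(\left(219 + \left(52 + 60\right)\right) + 134\right) + 289 \cdot 105\right) - 604 = \left(\left(\left(219 + 112\right) + 134\right) + 30345\right) - 604 = \left(\left(331 + 134\right) + 30345\right) - 604 = \left(465 + 30345\right) - 604 = 30810 - 604 = 30206$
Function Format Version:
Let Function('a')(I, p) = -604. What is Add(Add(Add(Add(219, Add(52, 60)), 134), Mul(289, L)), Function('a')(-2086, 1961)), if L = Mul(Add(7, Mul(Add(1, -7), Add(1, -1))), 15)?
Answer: 30206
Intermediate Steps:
L = 105 (L = Mul(Add(7, Mul(-6, 0)), 15) = Mul(Add(7, 0), 15) = Mul(7, 15) = 105)
Add(Add(Add(Add(219, Add(52, 60)), 134), Mul(289, L)), Function('a')(-2086, 1961)) = Add(Add(Add(Add(219, Add(52, 60)), 134), Mul(289, 105)), -604) = Add(Add(Add(Add(219, 112), 134), 30345), -604) = Add(Add(Add(331, 134), 30345), -604) = Add(Add(465, 30345), -604) = Add(30810, -604) = 30206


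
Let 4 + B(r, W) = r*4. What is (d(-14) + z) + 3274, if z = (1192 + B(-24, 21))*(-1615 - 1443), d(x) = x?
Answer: -3336076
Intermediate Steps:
B(r, W) = -4 + 4*r (B(r, W) = -4 + r*4 = -4 + 4*r)
z = -3339336 (z = (1192 + (-4 + 4*(-24)))*(-1615 - 1443) = (1192 + (-4 - 96))*(-3058) = (1192 - 100)*(-3058) = 1092*(-3058) = -3339336)
(d(-14) + z) + 3274 = (-14 - 3339336) + 3274 = -3339350 + 3274 = -3336076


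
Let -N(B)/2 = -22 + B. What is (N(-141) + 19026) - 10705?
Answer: 8647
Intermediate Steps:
N(B) = 44 - 2*B (N(B) = -2*(-22 + B) = 44 - 2*B)
(N(-141) + 19026) - 10705 = ((44 - 2*(-141)) + 19026) - 10705 = ((44 + 282) + 19026) - 10705 = (326 + 19026) - 10705 = 19352 - 10705 = 8647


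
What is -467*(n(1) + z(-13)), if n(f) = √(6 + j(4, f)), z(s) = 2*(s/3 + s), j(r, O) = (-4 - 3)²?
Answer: 48568/3 - 467*√55 ≈ 12726.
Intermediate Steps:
j(r, O) = 49 (j(r, O) = (-7)² = 49)
z(s) = 8*s/3 (z(s) = 2*(s*(⅓) + s) = 2*(s/3 + s) = 2*(4*s/3) = 8*s/3)
n(f) = √55 (n(f) = √(6 + 49) = √55)
-467*(n(1) + z(-13)) = -467*(√55 + (8/3)*(-13)) = -467*(√55 - 104/3) = -467*(-104/3 + √55) = 48568/3 - 467*√55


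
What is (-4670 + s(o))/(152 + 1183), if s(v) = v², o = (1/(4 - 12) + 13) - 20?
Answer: -295631/85440 ≈ -3.4601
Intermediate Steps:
o = -57/8 (o = (1/(-8) + 13) - 20 = (-⅛ + 13) - 20 = 103/8 - 20 = -57/8 ≈ -7.1250)
(-4670 + s(o))/(152 + 1183) = (-4670 + (-57/8)²)/(152 + 1183) = (-4670 + 3249/64)/1335 = -295631/64*1/1335 = -295631/85440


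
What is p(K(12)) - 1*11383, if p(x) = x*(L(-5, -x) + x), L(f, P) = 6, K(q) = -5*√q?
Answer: -11083 - 60*√3 ≈ -11187.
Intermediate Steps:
p(x) = x*(6 + x)
p(K(12)) - 1*11383 = (-10*√3)*(6 - 10*√3) - 1*11383 = (-10*√3)*(6 - 10*√3) - 11383 = -10*√3*(6 - 10*√3) - 11383 = -11383 - 10*√3*(6 - 10*√3)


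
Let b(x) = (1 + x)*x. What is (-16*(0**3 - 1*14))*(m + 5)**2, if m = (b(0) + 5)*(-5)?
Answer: 89600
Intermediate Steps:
b(x) = x*(1 + x)
m = -25 (m = (0*(1 + 0) + 5)*(-5) = (0*1 + 5)*(-5) = (0 + 5)*(-5) = 5*(-5) = -25)
(-16*(0**3 - 1*14))*(m + 5)**2 = (-16*(0**3 - 1*14))*(-25 + 5)**2 = -16*(0 - 14)*(-20)**2 = -16*(-14)*400 = 224*400 = 89600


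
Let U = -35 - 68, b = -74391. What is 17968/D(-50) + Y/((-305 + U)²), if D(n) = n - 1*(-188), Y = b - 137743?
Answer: 246812555/1914336 ≈ 128.93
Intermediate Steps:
Y = -212134 (Y = -74391 - 137743 = -212134)
D(n) = 188 + n (D(n) = n + 188 = 188 + n)
U = -103
17968/D(-50) + Y/((-305 + U)²) = 17968/(188 - 50) - 212134/(-305 - 103)² = 17968/138 - 212134/((-408)²) = 17968*(1/138) - 212134/166464 = 8984/69 - 212134*1/166464 = 8984/69 - 106067/83232 = 246812555/1914336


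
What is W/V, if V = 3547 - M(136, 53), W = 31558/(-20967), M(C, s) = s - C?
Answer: -15779/38055105 ≈ -0.00041464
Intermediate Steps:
W = -31558/20967 (W = 31558*(-1/20967) = -31558/20967 ≈ -1.5051)
V = 3630 (V = 3547 - (53 - 1*136) = 3547 - (53 - 136) = 3547 - 1*(-83) = 3547 + 83 = 3630)
W/V = -31558/20967/3630 = -31558/20967*1/3630 = -15779/38055105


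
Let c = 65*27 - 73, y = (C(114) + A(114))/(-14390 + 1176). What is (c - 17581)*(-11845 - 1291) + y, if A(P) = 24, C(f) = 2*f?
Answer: 1379867087122/6607 ≈ 2.0885e+8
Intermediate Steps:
y = -126/6607 (y = (2*114 + 24)/(-14390 + 1176) = (228 + 24)/(-13214) = 252*(-1/13214) = -126/6607 ≈ -0.019071)
c = 1682 (c = 1755 - 73 = 1682)
(c - 17581)*(-11845 - 1291) + y = (1682 - 17581)*(-11845 - 1291) - 126/6607 = -15899*(-13136) - 126/6607 = 208849264 - 126/6607 = 1379867087122/6607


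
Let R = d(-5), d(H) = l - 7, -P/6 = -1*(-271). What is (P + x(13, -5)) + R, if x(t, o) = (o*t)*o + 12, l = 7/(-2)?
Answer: -2599/2 ≈ -1299.5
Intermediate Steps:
P = -1626 (P = -(-6)*(-271) = -6*271 = -1626)
l = -7/2 (l = 7*(-½) = -7/2 ≈ -3.5000)
x(t, o) = 12 + t*o² (x(t, o) = t*o² + 12 = 12 + t*o²)
d(H) = -21/2 (d(H) = -7/2 - 7 = -21/2)
R = -21/2 ≈ -10.500
(P + x(13, -5)) + R = (-1626 + (12 + 13*(-5)²)) - 21/2 = (-1626 + (12 + 13*25)) - 21/2 = (-1626 + (12 + 325)) - 21/2 = (-1626 + 337) - 21/2 = -1289 - 21/2 = -2599/2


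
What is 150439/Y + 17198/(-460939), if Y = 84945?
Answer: 67882318111/39154463355 ≈ 1.7337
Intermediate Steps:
150439/Y + 17198/(-460939) = 150439/84945 + 17198/(-460939) = 150439*(1/84945) + 17198*(-1/460939) = 150439/84945 - 17198/460939 = 67882318111/39154463355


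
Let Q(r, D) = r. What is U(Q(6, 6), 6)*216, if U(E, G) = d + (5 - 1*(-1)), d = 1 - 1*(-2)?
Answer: 1944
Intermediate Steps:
d = 3 (d = 1 + 2 = 3)
U(E, G) = 9 (U(E, G) = 3 + (5 - 1*(-1)) = 3 + (5 + 1) = 3 + 6 = 9)
U(Q(6, 6), 6)*216 = 9*216 = 1944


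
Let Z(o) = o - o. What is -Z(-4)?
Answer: 0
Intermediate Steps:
Z(o) = 0
-Z(-4) = -1*0 = 0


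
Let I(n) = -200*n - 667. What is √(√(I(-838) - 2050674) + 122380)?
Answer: √(122380 + I*√1883741) ≈ 349.83 + 1.962*I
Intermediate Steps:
I(n) = -667 - 200*n
√(√(I(-838) - 2050674) + 122380) = √(√((-667 - 200*(-838)) - 2050674) + 122380) = √(√((-667 + 167600) - 2050674) + 122380) = √(√(166933 - 2050674) + 122380) = √(√(-1883741) + 122380) = √(I*√1883741 + 122380) = √(122380 + I*√1883741)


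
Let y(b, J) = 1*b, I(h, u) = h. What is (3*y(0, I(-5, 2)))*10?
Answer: 0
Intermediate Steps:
y(b, J) = b
(3*y(0, I(-5, 2)))*10 = (3*0)*10 = 0*10 = 0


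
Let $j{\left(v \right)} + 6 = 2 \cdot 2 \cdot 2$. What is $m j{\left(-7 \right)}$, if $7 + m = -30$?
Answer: $-74$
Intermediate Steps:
$m = -37$ ($m = -7 - 30 = -37$)
$j{\left(v \right)} = 2$ ($j{\left(v \right)} = -6 + 2 \cdot 2 \cdot 2 = -6 + 4 \cdot 2 = -6 + 8 = 2$)
$m j{\left(-7 \right)} = \left(-37\right) 2 = -74$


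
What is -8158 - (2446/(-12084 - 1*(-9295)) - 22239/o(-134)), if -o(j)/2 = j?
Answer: -6035033317/747452 ≈ -8074.1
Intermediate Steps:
o(j) = -2*j
-8158 - (2446/(-12084 - 1*(-9295)) - 22239/o(-134)) = -8158 - (2446/(-12084 - 1*(-9295)) - 22239/((-2*(-134)))) = -8158 - (2446/(-12084 + 9295) - 22239/268) = -8158 - (2446/(-2789) - 22239*1/268) = -8158 - (2446*(-1/2789) - 22239/268) = -8158 - (-2446/2789 - 22239/268) = -8158 - 1*(-62680099/747452) = -8158 + 62680099/747452 = -6035033317/747452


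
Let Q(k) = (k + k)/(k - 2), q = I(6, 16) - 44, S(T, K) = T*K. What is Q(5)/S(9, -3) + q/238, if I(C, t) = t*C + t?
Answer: 92/567 ≈ 0.16226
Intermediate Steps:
S(T, K) = K*T
I(C, t) = t + C*t (I(C, t) = C*t + t = t + C*t)
q = 68 (q = 16*(1 + 6) - 44 = 16*7 - 44 = 112 - 44 = 68)
Q(k) = 2*k/(-2 + k) (Q(k) = (2*k)/(-2 + k) = 2*k/(-2 + k))
Q(5)/S(9, -3) + q/238 = (2*5/(-2 + 5))/((-3*9)) + 68/238 = (2*5/3)/(-27) + 68*(1/238) = (2*5*(1/3))*(-1/27) + 2/7 = (10/3)*(-1/27) + 2/7 = -10/81 + 2/7 = 92/567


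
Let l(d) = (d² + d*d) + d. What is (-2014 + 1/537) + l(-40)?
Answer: 615403/537 ≈ 1146.0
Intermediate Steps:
l(d) = d + 2*d² (l(d) = (d² + d²) + d = 2*d² + d = d + 2*d²)
(-2014 + 1/537) + l(-40) = (-2014 + 1/537) - 40*(1 + 2*(-40)) = (-2014 + 1/537) - 40*(1 - 80) = -1081517/537 - 40*(-79) = -1081517/537 + 3160 = 615403/537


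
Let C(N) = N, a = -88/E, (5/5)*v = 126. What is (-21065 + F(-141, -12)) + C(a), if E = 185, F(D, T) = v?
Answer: -3873803/185 ≈ -20939.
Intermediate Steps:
v = 126
F(D, T) = 126
a = -88/185 ≈ -0.47568
(-21065 + F(-141, -12)) + C(a) = (-21065 + 126) - 88/185 = -20939 - 88/185 = -3873803/185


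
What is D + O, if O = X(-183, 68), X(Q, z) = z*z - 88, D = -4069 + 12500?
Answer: 12967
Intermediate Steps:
D = 8431
X(Q, z) = -88 + z**2 (X(Q, z) = z**2 - 88 = -88 + z**2)
O = 4536 (O = -88 + 68**2 = -88 + 4624 = 4536)
D + O = 8431 + 4536 = 12967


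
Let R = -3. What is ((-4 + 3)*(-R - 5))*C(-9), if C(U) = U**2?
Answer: 162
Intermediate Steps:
((-4 + 3)*(-R - 5))*C(-9) = ((-4 + 3)*(-1*(-3) - 5))*(-9)**2 = -(3 - 5)*81 = -1*(-2)*81 = 2*81 = 162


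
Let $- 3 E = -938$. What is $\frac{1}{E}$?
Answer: $\frac{3}{938} \approx 0.0031983$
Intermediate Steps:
$E = \frac{938}{3}$ ($E = \left(- \frac{1}{3}\right) \left(-938\right) = \frac{938}{3} \approx 312.67$)
$\frac{1}{E} = \frac{1}{\frac{938}{3}} = \frac{3}{938}$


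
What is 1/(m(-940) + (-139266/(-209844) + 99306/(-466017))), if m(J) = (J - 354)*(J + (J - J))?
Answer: 603647354/734252767496349 ≈ 8.2213e-7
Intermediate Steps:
m(J) = J*(-354 + J) (m(J) = (-354 + J)*(J + 0) = (-354 + J)*J = J*(-354 + J))
1/(m(-940) + (-139266/(-209844) + 99306/(-466017))) = 1/(-940*(-354 - 940) + (-139266/(-209844) + 99306/(-466017))) = 1/(-940*(-1294) + (-139266*(-1/209844) + 99306*(-1/466017))) = 1/(1216360 + (2579/3886 - 33102/155339)) = 1/(1216360 + 271984909/603647354) = 1/(734252767496349/603647354) = 603647354/734252767496349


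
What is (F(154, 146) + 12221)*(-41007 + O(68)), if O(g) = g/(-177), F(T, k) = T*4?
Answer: -31058295653/59 ≈ -5.2641e+8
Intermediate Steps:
F(T, k) = 4*T
O(g) = -g/177 (O(g) = g*(-1/177) = -g/177)
(F(154, 146) + 12221)*(-41007 + O(68)) = (4*154 + 12221)*(-41007 - 1/177*68) = (616 + 12221)*(-41007 - 68/177) = 12837*(-7258307/177) = -31058295653/59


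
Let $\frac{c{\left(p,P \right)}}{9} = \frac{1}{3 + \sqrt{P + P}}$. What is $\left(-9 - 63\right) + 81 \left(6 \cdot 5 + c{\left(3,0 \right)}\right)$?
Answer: $2601$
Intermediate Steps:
$c{\left(p,P \right)} = \frac{9}{3 + \sqrt{2} \sqrt{P}}$ ($c{\left(p,P \right)} = \frac{9}{3 + \sqrt{P + P}} = \frac{9}{3 + \sqrt{2 P}} = \frac{9}{3 + \sqrt{2} \sqrt{P}}$)
$\left(-9 - 63\right) + 81 \left(6 \cdot 5 + c{\left(3,0 \right)}\right) = \left(-9 - 63\right) + 81 \left(6 \cdot 5 + \frac{9}{3 + \sqrt{2} \sqrt{0}}\right) = \left(-9 - 63\right) + 81 \left(30 + \frac{9}{3 + \sqrt{2} \cdot 0}\right) = -72 + 81 \left(30 + \frac{9}{3 + 0}\right) = -72 + 81 \left(30 + \frac{9}{3}\right) = -72 + 81 \left(30 + 9 \cdot \frac{1}{3}\right) = -72 + 81 \left(30 + 3\right) = -72 + 81 \cdot 33 = -72 + 2673 = 2601$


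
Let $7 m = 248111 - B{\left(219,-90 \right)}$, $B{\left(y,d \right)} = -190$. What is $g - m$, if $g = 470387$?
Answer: $\frac{3044408}{7} \approx 4.3492 \cdot 10^{5}$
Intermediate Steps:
$m = \frac{248301}{7}$ ($m = \frac{248111 - -190}{7} = \frac{248111 + 190}{7} = \frac{1}{7} \cdot 248301 = \frac{248301}{7} \approx 35472.0$)
$g - m = 470387 - \frac{248301}{7} = \frac{3044408}{7}$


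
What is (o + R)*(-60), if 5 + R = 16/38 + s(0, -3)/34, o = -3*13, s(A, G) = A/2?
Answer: 49680/19 ≈ 2614.7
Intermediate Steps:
s(A, G) = A/2 (s(A, G) = A*(½) = A/2)
o = -39
R = -87/19 (R = -5 + (16/38 + ((½)*0)/34) = -5 + (16*(1/38) + 0*(1/34)) = -5 + (8/19 + 0) = -5 + 8/19 = -87/19 ≈ -4.5789)
(o + R)*(-60) = (-39 - 87/19)*(-60) = -828/19*(-60) = 49680/19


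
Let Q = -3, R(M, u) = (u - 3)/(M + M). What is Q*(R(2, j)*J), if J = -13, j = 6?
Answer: 117/4 ≈ 29.250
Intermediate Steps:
R(M, u) = (-3 + u)/(2*M) (R(M, u) = (-3 + u)/((2*M)) = (-3 + u)*(1/(2*M)) = (-3 + u)/(2*M))
Q*(R(2, j)*J) = -3*(1/2)*(-3 + 6)/2*(-13) = -3*(1/2)*(1/2)*3*(-13) = -9*(-13)/4 = -3*(-39/4) = 117/4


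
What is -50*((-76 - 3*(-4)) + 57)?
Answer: 350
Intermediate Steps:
-50*((-76 - 3*(-4)) + 57) = -50*((-76 + 12) + 57) = -50*(-64 + 57) = -50*(-7) = 350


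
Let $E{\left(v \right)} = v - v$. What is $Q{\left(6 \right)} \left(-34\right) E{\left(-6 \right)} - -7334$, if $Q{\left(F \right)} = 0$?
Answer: $7334$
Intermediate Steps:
$E{\left(v \right)} = 0$
$Q{\left(6 \right)} \left(-34\right) E{\left(-6 \right)} - -7334 = 0 \left(-34\right) 0 - -7334 = 0 \cdot 0 + 7334 = 0 + 7334 = 7334$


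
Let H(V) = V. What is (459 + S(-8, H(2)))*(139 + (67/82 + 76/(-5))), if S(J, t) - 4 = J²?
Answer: 26926011/410 ≈ 65673.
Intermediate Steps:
S(J, t) = 4 + J²
(459 + S(-8, H(2)))*(139 + (67/82 + 76/(-5))) = (459 + (4 + (-8)²))*(139 + (67/82 + 76/(-5))) = (459 + (4 + 64))*(139 + (67*(1/82) + 76*(-⅕))) = (459 + 68)*(139 + (67/82 - 76/5)) = 527*(139 - 5897/410) = 527*(51093/410) = 26926011/410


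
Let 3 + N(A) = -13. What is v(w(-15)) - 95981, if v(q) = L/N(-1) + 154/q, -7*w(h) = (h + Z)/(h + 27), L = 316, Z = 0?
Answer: -1902767/20 ≈ -95138.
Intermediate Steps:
N(A) = -16 (N(A) = -3 - 13 = -16)
w(h) = -h/(7*(27 + h)) (w(h) = -(h + 0)/(7*(h + 27)) = -h/(7*(27 + h)))
v(q) = -79/4 + 154/q (v(q) = 316/(-16) + 154/q = 316*(-1/16) + 154/q = -79/4 + 154/q)
v(w(-15)) - 95981 = (-79/4 + 154/((-1*(-15)/(189 + 7*(-15))))) - 95981 = (-79/4 + 154/((-1*(-15)/(189 - 105)))) - 95981 = (-79/4 + 154/((-1*(-15)/84))) - 95981 = (-79/4 + 154/((-1*(-15)*1/84))) - 95981 = (-79/4 + 154/(5/28)) - 95981 = (-79/4 + 154*(28/5)) - 95981 = (-79/4 + 4312/5) - 95981 = 16853/20 - 95981 = -1902767/20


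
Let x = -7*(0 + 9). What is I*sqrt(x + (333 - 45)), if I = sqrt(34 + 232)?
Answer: 15*sqrt(266) ≈ 244.64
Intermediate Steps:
x = -63 (x = -7*9 = -63)
I = sqrt(266) ≈ 16.310
I*sqrt(x + (333 - 45)) = sqrt(266)*sqrt(-63 + (333 - 45)) = sqrt(266)*sqrt(-63 + 288) = sqrt(266)*sqrt(225) = sqrt(266)*15 = 15*sqrt(266)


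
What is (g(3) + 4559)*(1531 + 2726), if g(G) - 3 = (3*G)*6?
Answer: 19650312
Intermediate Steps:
g(G) = 3 + 18*G (g(G) = 3 + (3*G)*6 = 3 + 18*G)
(g(3) + 4559)*(1531 + 2726) = ((3 + 18*3) + 4559)*(1531 + 2726) = ((3 + 54) + 4559)*4257 = (57 + 4559)*4257 = 4616*4257 = 19650312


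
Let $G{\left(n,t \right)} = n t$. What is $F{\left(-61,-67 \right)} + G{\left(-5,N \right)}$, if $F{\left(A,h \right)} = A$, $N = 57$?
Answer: $-346$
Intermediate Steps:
$F{\left(-61,-67 \right)} + G{\left(-5,N \right)} = -61 - 285 = -346$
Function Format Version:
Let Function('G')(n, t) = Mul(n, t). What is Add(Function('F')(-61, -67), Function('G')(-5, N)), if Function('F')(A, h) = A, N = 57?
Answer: -346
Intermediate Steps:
Add(Function('F')(-61, -67), Function('G')(-5, N)) = Add(-61, Mul(-5, 57)) = Add(-61, -285) = -346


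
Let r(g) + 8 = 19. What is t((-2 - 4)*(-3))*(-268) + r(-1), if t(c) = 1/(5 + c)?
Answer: -15/23 ≈ -0.65217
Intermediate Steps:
r(g) = 11 (r(g) = -8 + 19 = 11)
t((-2 - 4)*(-3))*(-268) + r(-1) = -268/(5 + (-2 - 4)*(-3)) + 11 = -268/(5 - 6*(-3)) + 11 = -268/(5 + 18) + 11 = -268/23 + 11 = -15/23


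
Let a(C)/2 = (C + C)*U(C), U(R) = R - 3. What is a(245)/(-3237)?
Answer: -237160/3237 ≈ -73.265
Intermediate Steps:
U(R) = -3 + R
a(C) = 4*C*(-3 + C) (a(C) = 2*((C + C)*(-3 + C)) = 2*((2*C)*(-3 + C)) = 2*(2*C*(-3 + C)) = 4*C*(-3 + C))
a(245)/(-3237) = (4*245*(-3 + 245))/(-3237) = (4*245*242)*(-1/3237) = 237160*(-1/3237) = -237160/3237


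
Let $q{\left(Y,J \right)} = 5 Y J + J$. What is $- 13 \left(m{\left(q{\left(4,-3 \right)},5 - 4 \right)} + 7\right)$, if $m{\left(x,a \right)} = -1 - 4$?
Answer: $-26$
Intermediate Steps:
$q{\left(Y,J \right)} = J + 5 J Y$ ($q{\left(Y,J \right)} = 5 J Y + J = J + 5 J Y$)
$m{\left(x,a \right)} = -5$
$- 13 \left(m{\left(q{\left(4,-3 \right)},5 - 4 \right)} + 7\right) = - 13 \left(-5 + 7\right) = \left(-13\right) 2 = -26$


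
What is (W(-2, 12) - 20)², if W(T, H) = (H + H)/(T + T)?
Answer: 676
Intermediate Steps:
W(T, H) = H/T (W(T, H) = (2*H)/((2*T)) = (2*H)*(1/(2*T)) = H/T)
(W(-2, 12) - 20)² = (12/(-2) - 20)² = (12*(-½) - 20)² = (-6 - 20)² = (-26)² = 676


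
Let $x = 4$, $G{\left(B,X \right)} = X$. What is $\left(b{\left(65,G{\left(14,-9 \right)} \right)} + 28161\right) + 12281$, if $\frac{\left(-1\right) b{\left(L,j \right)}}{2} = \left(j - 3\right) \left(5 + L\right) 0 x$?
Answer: $40442$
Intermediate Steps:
$b{\left(L,j \right)} = 0$ ($b{\left(L,j \right)} = - 2 \left(j - 3\right) \left(5 + L\right) 0 \cdot 4 = - 2 \left(-3 + j\right) \left(5 + L\right) 0 \cdot 4 = - 2 \cdot 0 \cdot 4 = \left(-2\right) 0 = 0$)
$\left(b{\left(65,G{\left(14,-9 \right)} \right)} + 28161\right) + 12281 = \left(0 + 28161\right) + 12281 = 28161 + 12281 = 40442$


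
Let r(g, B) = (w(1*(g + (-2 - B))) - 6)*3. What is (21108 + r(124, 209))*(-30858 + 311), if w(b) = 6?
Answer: -644786076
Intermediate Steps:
r(g, B) = 0 (r(g, B) = (6 - 6)*3 = 0*3 = 0)
(21108 + r(124, 209))*(-30858 + 311) = (21108 + 0)*(-30858 + 311) = 21108*(-30547) = -644786076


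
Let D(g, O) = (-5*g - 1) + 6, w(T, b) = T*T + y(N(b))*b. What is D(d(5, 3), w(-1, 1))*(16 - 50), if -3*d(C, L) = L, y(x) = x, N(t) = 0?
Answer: -340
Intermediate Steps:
d(C, L) = -L/3
w(T, b) = T**2 (w(T, b) = T*T + 0*b = T**2 + 0 = T**2)
D(g, O) = 5 - 5*g (D(g, O) = (-1 - 5*g) + 6 = 5 - 5*g)
D(d(5, 3), w(-1, 1))*(16 - 50) = (5 - (-5)*3/3)*(16 - 50) = (5 - 5*(-1))*(-34) = (5 + 5)*(-34) = 10*(-34) = -340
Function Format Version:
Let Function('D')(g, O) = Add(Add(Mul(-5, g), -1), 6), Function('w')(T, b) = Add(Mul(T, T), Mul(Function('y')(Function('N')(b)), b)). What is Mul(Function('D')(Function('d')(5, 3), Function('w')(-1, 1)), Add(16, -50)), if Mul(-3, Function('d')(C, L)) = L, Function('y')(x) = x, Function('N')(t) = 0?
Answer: -340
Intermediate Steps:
Function('d')(C, L) = Mul(Rational(-1, 3), L)
Function('w')(T, b) = Pow(T, 2) (Function('w')(T, b) = Add(Mul(T, T), Mul(0, b)) = Add(Pow(T, 2), 0) = Pow(T, 2))
Function('D')(g, O) = Add(5, Mul(-5, g)) (Function('D')(g, O) = Add(Add(-1, Mul(-5, g)), 6) = Add(5, Mul(-5, g)))
Mul(Function('D')(Function('d')(5, 3), Function('w')(-1, 1)), Add(16, -50)) = Mul(Add(5, Mul(-5, Mul(Rational(-1, 3), 3))), Add(16, -50)) = Mul(Add(5, Mul(-5, -1)), -34) = Mul(Add(5, 5), -34) = Mul(10, -34) = -340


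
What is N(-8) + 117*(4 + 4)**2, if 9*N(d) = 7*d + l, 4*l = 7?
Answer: 269351/36 ≈ 7482.0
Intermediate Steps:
l = 7/4 (l = (1/4)*7 = 7/4 ≈ 1.7500)
N(d) = 7/36 + 7*d/9 (N(d) = (7*d + 7/4)/9 = (7/4 + 7*d)/9 = 7/36 + 7*d/9)
N(-8) + 117*(4 + 4)**2 = (7/36 + (7/9)*(-8)) + 117*(4 + 4)**2 = (7/36 - 56/9) + 117*8**2 = -217/36 + 117*64 = -217/36 + 7488 = 269351/36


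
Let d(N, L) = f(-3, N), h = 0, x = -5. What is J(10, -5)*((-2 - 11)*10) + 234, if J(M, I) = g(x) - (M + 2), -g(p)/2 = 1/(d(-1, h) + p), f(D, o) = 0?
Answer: 1742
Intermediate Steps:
d(N, L) = 0
g(p) = -2/p (g(p) = -2/(0 + p) = -2/p)
J(M, I) = -8/5 - M (J(M, I) = -2/(-5) - (M + 2) = -2*(-⅕) - (2 + M) = ⅖ + (-2 - M) = -8/5 - M)
J(10, -5)*((-2 - 11)*10) + 234 = (-8/5 - 1*10)*((-2 - 11)*10) + 234 = (-8/5 - 10)*(-13*10) + 234 = -58/5*(-130) + 234 = 1508 + 234 = 1742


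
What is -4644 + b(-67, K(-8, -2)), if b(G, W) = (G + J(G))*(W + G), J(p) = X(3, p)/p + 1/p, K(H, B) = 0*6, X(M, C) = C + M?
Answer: -218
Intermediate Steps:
K(H, B) = 0
J(p) = 1/p + (3 + p)/p (J(p) = (p + 3)/p + 1/p = (3 + p)/p + 1/p = 1/p + (3 + p)/p)
b(G, W) = (G + W)*(G + (4 + G)/G) (b(G, W) = (G + (4 + G)/G)*(W + G) = (G + (4 + G)/G)*(G + W) = (G + W)*(G + (4 + G)/G))
-4644 + b(-67, K(-8, -2)) = -4644 + (4 - 67 + 0 + (-67)² - 67*0 + 4*0/(-67)) = -4644 + (4 - 67 + 0 + 4489 + 0 + 4*0*(-1/67)) = -4644 + (4 - 67 + 0 + 4489 + 0 + 0) = -4644 + 4426 = -218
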